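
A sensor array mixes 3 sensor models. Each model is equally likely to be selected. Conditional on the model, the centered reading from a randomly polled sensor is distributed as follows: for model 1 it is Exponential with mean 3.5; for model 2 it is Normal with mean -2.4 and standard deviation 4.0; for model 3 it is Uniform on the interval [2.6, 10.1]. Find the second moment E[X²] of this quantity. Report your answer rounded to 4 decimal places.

For each component E[X²] = Var + (mean)², giving 1: 24.5; 2: 21.76; 3: 45.01.
Overall E[X²] = 0.333333·24.5 + 0.333333·21.76 + 0.333333·45.01 = 30.4233.

30.4233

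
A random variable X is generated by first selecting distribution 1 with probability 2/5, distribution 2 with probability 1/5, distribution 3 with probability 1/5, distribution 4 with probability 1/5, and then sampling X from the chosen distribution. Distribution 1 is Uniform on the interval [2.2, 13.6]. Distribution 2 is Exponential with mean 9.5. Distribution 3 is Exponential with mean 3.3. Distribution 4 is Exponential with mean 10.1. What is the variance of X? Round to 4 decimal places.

50.6484

Per component, 1: μ=7.9, E[X²]=73.24; 2: μ=9.5, E[X²]=180.5; 3: μ=3.3, E[X²]=21.78; 4: μ=10.1, E[X²]=204.02.
E[X] = 0.4·7.9 + 0.2·9.5 + 0.2·3.3 + 0.2·10.1 = 7.74.
E[X²] = 0.4·73.24 + 0.2·180.5 + 0.2·21.78 + 0.2·204.02 = 110.556.
Var(X) = E[X²] − (E[X])² = 110.556 − 59.9076 = 50.6484.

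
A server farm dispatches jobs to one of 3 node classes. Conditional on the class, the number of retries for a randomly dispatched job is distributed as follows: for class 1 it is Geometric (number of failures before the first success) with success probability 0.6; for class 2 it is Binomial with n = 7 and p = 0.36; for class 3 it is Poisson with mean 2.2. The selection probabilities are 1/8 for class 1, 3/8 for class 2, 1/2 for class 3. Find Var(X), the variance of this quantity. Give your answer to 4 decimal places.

Per component, 1: μ=0.666667, E[X²]=1.55556; 2: μ=2.52, E[X²]=7.9632; 3: μ=2.2, E[X²]=7.04.
E[X] = 0.125·0.666667 + 0.375·2.52 + 0.5·2.2 = 2.12833.
E[X²] = 0.125·1.55556 + 0.375·7.9632 + 0.5·7.04 = 6.70064.
Var(X) = E[X²] − (E[X])² = 6.70064 − 4.5298 = 2.17084.

2.1708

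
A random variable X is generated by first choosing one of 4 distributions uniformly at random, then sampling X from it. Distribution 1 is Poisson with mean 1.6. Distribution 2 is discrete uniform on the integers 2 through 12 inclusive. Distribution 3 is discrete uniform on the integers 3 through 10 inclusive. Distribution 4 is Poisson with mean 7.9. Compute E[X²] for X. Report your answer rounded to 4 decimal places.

For each component E[X²] = Var + (mean)², giving 1: 4.16; 2: 59; 3: 47.5; 4: 70.31.
Overall E[X²] = 0.25·4.16 + 0.25·59 + 0.25·47.5 + 0.25·70.31 = 45.2425.

45.2425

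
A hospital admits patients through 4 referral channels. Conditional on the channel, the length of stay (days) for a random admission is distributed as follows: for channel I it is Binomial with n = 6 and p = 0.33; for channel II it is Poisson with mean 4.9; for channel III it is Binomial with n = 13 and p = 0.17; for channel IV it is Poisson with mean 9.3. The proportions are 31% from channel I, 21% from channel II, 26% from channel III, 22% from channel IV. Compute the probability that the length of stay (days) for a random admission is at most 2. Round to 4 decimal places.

0.4020

Conditional on each channel, P(X ≤ 2): I: 0.686952; II: 0.133331; III: 0.615249; IV: 0.00489531.
By total probability, P(X ≤ 2) = 0.31·0.686952 + 0.21·0.133331 + 0.26·0.615249 + 0.22·0.00489531 = 0.401996.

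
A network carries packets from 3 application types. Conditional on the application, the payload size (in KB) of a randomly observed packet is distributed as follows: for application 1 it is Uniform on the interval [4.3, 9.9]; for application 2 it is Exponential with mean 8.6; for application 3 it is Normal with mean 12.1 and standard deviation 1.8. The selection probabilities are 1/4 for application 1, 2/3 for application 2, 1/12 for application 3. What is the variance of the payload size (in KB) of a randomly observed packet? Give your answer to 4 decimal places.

51.8064

Per component, 1: μ=7.1, E[X²]=53.0233; 2: μ=8.6, E[X²]=147.92; 3: μ=12.1, E[X²]=149.65.
E[X] = 0.25·7.1 + 0.666667·8.6 + 0.0833333·12.1 = 8.51667.
E[X²] = 0.25·53.0233 + 0.666667·147.92 + 0.0833333·149.65 = 124.34.
Var(X) = E[X²] − (E[X])² = 124.34 − 72.5336 = 51.8064.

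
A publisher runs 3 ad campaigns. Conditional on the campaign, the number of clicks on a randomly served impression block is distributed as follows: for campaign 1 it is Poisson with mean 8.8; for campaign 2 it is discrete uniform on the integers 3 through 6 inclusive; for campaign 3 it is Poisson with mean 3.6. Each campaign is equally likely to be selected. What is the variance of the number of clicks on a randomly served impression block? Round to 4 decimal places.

9.6989

Per component, 1: μ=8.8, E[X²]=86.24; 2: μ=4.5, E[X²]=21.5; 3: μ=3.6, E[X²]=16.56.
E[X] = 0.333333·8.8 + 0.333333·4.5 + 0.333333·3.6 = 5.63333.
E[X²] = 0.333333·86.24 + 0.333333·21.5 + 0.333333·16.56 = 41.4333.
Var(X) = E[X²] − (E[X])² = 41.4333 − 31.7344 = 9.69889.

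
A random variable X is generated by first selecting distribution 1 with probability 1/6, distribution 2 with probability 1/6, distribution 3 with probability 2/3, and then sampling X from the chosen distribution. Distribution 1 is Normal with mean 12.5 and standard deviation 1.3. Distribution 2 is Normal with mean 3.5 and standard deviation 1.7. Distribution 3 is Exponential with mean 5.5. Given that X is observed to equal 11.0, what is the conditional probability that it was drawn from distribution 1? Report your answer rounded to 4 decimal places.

0.6157

Likelihoods f(11.0 | ·): 1: 0.157712; 2: 1.39309e-05; 3: 0.0246064.
Posterior ∝ prior × likelihood. Numerator for 1: 0.166667·0.157712 = 0.0262854.
Normalizing constant: 0.166667·0.157712 + 0.166667·1.39309e-05 + 0.666667·0.0246064 = 0.042692.
P(1 | observation) = 0.0262854 / 0.042692 = 0.615698.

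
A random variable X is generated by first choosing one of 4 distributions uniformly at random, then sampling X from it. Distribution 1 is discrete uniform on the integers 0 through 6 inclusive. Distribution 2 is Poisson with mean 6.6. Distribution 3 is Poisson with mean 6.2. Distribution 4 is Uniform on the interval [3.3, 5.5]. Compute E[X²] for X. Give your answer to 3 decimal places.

For each component E[X²] = Var + (mean)², giving 1: 13; 2: 50.16; 3: 44.64; 4: 19.7633.
Overall E[X²] = 0.25·13 + 0.25·50.16 + 0.25·44.64 + 0.25·19.7633 = 31.8908.

31.891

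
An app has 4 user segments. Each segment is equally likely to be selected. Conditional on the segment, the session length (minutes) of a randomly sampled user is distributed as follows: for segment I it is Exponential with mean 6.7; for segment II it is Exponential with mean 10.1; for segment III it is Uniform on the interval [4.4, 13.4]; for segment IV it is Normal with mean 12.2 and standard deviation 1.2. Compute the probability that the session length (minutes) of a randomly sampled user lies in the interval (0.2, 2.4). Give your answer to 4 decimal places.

Conditional on each segment, P(0.2 < X < 2.4): I: 0.271663; II: 0.191893; III: 0; IV: 1.66533e-16.
By total probability, P(0.2 < X < 2.4) = 0.25·0.271663 + 0.25·0.191893 + 0.25·0 + 0.25·1.66533e-16 = 0.115889.

0.1159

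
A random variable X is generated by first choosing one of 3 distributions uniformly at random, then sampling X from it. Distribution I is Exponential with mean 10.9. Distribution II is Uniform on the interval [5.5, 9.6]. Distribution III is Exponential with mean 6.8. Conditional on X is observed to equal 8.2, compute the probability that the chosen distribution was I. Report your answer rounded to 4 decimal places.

0.1306

Likelihoods f(8.2 | ·): I: 0.0432371; II: 0.243902; III: 0.0440335.
Posterior ∝ prior × likelihood. Numerator for I: 0.333333·0.0432371 = 0.0144124.
Normalizing constant: 0.333333·0.0432371 + 0.333333·0.243902 + 0.333333·0.0440335 = 0.110391.
P(I | observation) = 0.0144124 / 0.110391 = 0.130557.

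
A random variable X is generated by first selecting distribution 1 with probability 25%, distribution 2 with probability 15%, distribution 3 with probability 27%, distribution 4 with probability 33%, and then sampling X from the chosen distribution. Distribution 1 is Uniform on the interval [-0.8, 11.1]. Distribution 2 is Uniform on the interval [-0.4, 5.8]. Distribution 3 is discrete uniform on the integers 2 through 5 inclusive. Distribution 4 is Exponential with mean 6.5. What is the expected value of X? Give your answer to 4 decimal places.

4.7825

Component means — 1: 5.15; 2: 2.7; 3: 3.5; 4: 6.5.
E[X] = 0.25·5.15 + 0.15·2.7 + 0.27·3.5 + 0.33·6.5 = 4.7825.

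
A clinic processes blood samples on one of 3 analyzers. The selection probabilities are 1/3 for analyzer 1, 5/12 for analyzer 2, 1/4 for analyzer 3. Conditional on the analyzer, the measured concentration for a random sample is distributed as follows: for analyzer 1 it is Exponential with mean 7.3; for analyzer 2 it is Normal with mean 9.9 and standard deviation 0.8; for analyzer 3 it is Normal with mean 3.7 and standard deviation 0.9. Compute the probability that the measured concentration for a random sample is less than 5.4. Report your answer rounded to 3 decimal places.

Conditional on each analyzer, P(X < 5.4): 1: 0.522755; 2: 9.2754e-09; 3: 0.970547.
By total probability, P(X < 5.4) = 0.333333·0.522755 + 0.416667·9.2754e-09 + 0.25·0.970547 = 0.416888.

0.417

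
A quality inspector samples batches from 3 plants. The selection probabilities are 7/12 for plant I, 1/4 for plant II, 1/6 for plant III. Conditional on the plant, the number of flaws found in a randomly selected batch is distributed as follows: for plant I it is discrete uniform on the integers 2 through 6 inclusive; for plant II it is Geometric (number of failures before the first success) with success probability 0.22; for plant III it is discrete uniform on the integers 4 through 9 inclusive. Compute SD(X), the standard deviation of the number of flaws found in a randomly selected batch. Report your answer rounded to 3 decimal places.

Per component, I: μ=4, E[X²]=18; II: μ=3.54545, E[X²]=28.686; III: μ=6.5, E[X²]=45.1667.
E[X] = 0.583333·4 + 0.25·3.54545 + 0.166667·6.5 = 4.30303.
E[X²] = 0.583333·18 + 0.25·28.686 + 0.166667·45.1667 = 25.1993.
Var(X) = E[X²] − (E[X])² = 25.1993 − 18.5161 = 6.6832.
SD(X) = √6.6832 = 2.58519.

2.585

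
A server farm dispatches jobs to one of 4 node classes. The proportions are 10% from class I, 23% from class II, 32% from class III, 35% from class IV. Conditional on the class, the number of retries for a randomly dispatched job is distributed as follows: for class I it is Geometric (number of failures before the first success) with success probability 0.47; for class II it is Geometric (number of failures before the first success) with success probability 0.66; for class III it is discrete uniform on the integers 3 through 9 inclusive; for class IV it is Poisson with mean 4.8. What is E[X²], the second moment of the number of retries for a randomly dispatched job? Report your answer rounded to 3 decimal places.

For each component E[X²] = Var + (mean)², giving I: 3.67089; II: 1.04591; III: 40; IV: 27.84.
Overall E[X²] = 0.1·3.67089 + 0.23·1.04591 + 0.32·40 + 0.35·27.84 = 23.1516.

23.152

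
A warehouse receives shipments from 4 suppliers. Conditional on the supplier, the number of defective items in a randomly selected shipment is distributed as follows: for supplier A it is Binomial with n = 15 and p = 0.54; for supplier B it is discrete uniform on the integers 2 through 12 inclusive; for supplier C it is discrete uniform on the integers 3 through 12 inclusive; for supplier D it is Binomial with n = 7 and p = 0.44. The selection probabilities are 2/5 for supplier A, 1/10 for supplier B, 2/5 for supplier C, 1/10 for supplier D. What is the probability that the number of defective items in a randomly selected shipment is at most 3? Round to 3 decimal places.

Conditional on each supplier, P(X ≤ 3): A: 0.00785794; B: 0.181818; C: 0.1; D: 0.629376.
By total probability, P(X ≤ 3) = 0.4·0.00785794 + 0.1·0.181818 + 0.4·0.1 + 0.1·0.629376 = 0.124263.

0.124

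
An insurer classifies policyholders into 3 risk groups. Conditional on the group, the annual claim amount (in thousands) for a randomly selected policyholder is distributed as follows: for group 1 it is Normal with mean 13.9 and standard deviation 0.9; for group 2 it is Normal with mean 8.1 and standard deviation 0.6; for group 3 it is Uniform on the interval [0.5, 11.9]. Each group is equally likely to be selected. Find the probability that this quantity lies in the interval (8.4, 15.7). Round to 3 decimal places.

Conditional on each group, P(8.4 < X < 15.7): 1: 0.97725; 2: 0.308538; 3: 0.307018.
By total probability, P(8.4 < X < 15.7) = 0.333333·0.97725 + 0.333333·0.308538 + 0.333333·0.307018 = 0.530935.

0.531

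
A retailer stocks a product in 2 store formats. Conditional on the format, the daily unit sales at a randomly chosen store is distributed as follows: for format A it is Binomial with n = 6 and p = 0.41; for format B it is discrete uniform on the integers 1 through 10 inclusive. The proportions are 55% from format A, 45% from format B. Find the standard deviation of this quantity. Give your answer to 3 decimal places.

Per component, A: μ=2.46, E[X²]=7.503; B: μ=5.5, E[X²]=38.5.
E[X] = 0.55·2.46 + 0.45·5.5 = 3.828.
E[X²] = 0.55·7.503 + 0.45·38.5 = 21.4517.
Var(X) = E[X²] − (E[X])² = 21.4517 − 14.6536 = 6.79807.
SD(X) = √6.79807 = 2.60731.

2.607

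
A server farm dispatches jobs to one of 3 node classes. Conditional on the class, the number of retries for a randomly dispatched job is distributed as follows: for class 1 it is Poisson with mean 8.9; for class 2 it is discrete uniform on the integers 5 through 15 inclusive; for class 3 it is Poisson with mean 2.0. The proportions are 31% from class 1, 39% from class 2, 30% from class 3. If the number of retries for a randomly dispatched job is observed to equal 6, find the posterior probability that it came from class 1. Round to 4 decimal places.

Likelihoods P(X=6 | ·): 1: 0.0941427; 2: 0.0909091; 3: 0.0120298.
Posterior ∝ prior × likelihood. Numerator for 1: 0.31·0.0941427 = 0.0291842.
Normalizing constant: 0.31·0.0941427 + 0.39·0.0909091 + 0.3·0.0120298 = 0.0682477.
P(1 | observation) = 0.0291842 / 0.0682477 = 0.427622.

0.4276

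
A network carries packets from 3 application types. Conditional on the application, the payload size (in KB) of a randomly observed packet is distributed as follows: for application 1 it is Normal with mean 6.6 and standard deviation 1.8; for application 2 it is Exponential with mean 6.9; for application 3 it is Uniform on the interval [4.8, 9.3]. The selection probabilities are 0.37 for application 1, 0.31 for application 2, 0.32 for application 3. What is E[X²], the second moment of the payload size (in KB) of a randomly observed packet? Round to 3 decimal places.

63.279

For each component E[X²] = Var + (mean)², giving 1: 46.8; 2: 95.22; 3: 51.39.
Overall E[X²] = 0.37·46.8 + 0.31·95.22 + 0.32·51.39 = 63.279.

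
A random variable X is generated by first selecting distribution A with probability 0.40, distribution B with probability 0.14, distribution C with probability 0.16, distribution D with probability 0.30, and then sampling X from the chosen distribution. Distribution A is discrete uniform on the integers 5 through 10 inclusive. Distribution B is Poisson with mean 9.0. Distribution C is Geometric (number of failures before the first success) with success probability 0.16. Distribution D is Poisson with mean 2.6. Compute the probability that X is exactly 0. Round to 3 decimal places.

0.048

Conditional on each component, P(X = 0): A: 0; B: 0.00012341; C: 0.16; D: 0.0742736.
By total probability, P(X = 0) = 0.4·0 + 0.14·0.00012341 + 0.16·0.16 + 0.3·0.0742736 = 0.0478994.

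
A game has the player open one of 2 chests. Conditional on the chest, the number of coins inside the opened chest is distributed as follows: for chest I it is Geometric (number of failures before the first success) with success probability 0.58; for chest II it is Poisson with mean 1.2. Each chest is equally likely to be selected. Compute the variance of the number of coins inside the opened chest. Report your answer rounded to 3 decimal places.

Per component, I: μ=0.724138, E[X²]=1.77289; II: μ=1.2, E[X²]=2.64.
E[X] = 0.5·0.724138 + 0.5·1.2 = 0.962069.
E[X²] = 0.5·1.77289 + 0.5·2.64 = 2.20644.
Var(X) = E[X²] − (E[X])² = 2.20644 − 0.925577 = 1.28087.

1.281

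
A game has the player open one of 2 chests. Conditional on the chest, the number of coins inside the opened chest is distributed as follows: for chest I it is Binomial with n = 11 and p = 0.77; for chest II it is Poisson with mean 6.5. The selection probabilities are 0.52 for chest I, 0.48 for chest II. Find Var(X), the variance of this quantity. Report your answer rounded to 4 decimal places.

5.1017

Per component, I: μ=8.47, E[X²]=73.689; II: μ=6.5, E[X²]=48.75.
E[X] = 0.52·8.47 + 0.48·6.5 = 7.5244.
E[X²] = 0.52·73.689 + 0.48·48.75 = 61.7183.
Var(X) = E[X²] − (E[X])² = 61.7183 − 56.6166 = 5.10168.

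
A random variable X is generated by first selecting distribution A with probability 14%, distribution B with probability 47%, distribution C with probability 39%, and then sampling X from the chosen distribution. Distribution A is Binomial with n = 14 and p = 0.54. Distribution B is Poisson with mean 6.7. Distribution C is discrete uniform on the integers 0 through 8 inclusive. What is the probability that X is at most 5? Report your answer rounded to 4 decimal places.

Conditional on each component, P(X ≤ 5): A: 0.134776; B: 0.340649; C: 0.666667.
By total probability, P(X ≤ 5) = 0.14·0.134776 + 0.47·0.340649 + 0.39·0.666667 = 0.438974.

0.4390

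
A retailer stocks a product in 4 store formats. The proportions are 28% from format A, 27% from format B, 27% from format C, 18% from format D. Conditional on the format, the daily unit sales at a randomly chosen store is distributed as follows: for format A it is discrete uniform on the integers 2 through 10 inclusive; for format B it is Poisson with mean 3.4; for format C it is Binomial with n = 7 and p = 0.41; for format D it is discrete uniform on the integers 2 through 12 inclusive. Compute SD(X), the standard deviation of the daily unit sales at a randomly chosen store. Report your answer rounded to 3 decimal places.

2.797

Per component, A: μ=6, E[X²]=42.6667; B: μ=3.4, E[X²]=14.96; C: μ=2.87, E[X²]=9.9302; D: μ=7, E[X²]=59.
E[X] = 0.28·6 + 0.27·3.4 + 0.27·2.87 + 0.18·7 = 4.6329.
E[X²] = 0.28·42.6667 + 0.27·14.96 + 0.27·9.9302 + 0.18·59 = 29.287.
Var(X) = E[X²] − (E[X])² = 29.287 − 21.4638 = 7.82326.
SD(X) = √7.82326 = 2.79701.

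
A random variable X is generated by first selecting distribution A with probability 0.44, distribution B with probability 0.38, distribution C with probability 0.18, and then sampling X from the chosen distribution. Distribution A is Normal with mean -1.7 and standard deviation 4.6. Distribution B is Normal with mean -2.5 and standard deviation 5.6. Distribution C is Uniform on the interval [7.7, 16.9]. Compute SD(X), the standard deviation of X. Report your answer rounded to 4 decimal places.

Per component, A: μ=-1.7, E[X²]=24.05; B: μ=-2.5, E[X²]=37.61; C: μ=12.3, E[X²]=158.343.
E[X] = 0.44·-1.7 + 0.38·-2.5 + 0.18·12.3 = 0.516.
E[X²] = 0.44·24.05 + 0.38·37.61 + 0.18·158.343 = 53.3756.
Var(X) = E[X²] − (E[X])² = 53.3756 − 0.266256 = 53.1093.
SD(X) = √53.1093 = 7.28762.

7.2876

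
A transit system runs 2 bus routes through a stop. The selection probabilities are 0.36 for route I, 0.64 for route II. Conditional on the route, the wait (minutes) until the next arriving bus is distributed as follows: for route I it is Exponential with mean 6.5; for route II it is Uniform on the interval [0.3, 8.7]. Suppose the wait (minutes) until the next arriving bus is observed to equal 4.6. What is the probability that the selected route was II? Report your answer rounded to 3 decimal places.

0.736

Likelihoods f(4.6 | ·): I: 0.0758123; II: 0.119048.
Posterior ∝ prior × likelihood. Numerator for II: 0.64·0.119048 = 0.0761905.
Normalizing constant: 0.36·0.0758123 + 0.64·0.119048 = 0.103483.
P(II | observation) = 0.0761905 / 0.103483 = 0.736261.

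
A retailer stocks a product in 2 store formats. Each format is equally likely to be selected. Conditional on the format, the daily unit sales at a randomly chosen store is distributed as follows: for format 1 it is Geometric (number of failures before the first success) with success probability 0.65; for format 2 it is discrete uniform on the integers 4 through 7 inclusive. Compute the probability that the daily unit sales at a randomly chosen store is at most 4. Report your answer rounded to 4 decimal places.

0.6224

Conditional on each format, P(X ≤ 4): 1: 0.994748; 2: 0.25.
By total probability, P(X ≤ 4) = 0.5·0.994748 + 0.5·0.25 = 0.622374.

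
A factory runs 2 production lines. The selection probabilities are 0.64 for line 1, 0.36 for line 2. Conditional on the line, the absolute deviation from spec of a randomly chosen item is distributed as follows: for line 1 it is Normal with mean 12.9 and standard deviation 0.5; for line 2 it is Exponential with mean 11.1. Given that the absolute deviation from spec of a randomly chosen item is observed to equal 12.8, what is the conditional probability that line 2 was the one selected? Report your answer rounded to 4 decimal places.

0.0200

Likelihoods f(12.8 | ·): 1: 0.782085; 2: 0.028436.
Posterior ∝ prior × likelihood. Numerator for 2: 0.36·0.028436 = 0.010237.
Normalizing constant: 0.64·0.782085 + 0.36·0.028436 = 0.510772.
P(2 | observation) = 0.010237 / 0.510772 = 0.0200422.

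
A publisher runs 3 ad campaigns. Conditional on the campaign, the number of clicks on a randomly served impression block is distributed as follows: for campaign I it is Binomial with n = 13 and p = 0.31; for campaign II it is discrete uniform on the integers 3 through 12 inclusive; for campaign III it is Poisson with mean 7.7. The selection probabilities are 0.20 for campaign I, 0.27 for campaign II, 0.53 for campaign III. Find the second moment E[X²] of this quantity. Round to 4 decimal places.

For each component E[X²] = Var + (mean)², giving I: 19.0216; II: 64.5; III: 66.99.
Overall E[X²] = 0.2·19.0216 + 0.27·64.5 + 0.53·66.99 = 56.724.

56.7240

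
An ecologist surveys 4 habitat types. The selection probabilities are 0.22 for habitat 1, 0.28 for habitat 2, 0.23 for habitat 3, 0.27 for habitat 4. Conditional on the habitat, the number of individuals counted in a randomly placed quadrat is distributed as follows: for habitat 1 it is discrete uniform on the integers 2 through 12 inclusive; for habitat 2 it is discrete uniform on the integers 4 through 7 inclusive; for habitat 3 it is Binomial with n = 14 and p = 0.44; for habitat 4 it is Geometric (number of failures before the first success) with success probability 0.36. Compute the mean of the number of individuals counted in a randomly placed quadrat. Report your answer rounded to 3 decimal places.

4.977

Component means — 1: 7; 2: 5.5; 3: 6.16; 4: 1.77778.
E[X] = 0.22·7 + 0.28·5.5 + 0.23·6.16 + 0.27·1.77778 = 4.9768.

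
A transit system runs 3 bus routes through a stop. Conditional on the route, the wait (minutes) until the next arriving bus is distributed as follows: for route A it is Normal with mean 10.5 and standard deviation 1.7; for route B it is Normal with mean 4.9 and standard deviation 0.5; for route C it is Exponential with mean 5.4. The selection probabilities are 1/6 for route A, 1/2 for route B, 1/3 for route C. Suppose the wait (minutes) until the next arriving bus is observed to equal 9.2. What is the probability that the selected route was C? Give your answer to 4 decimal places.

0.2779

Likelihoods f(9.2 | ·): A: 0.175178; B: 6.94593e-17; C: 0.0337052.
Posterior ∝ prior × likelihood. Numerator for C: 0.333333·0.0337052 = 0.0112351.
Normalizing constant: 0.166667·0.175178 + 0.5·6.94593e-17 + 0.333333·0.0337052 = 0.0404314.
P(C | observation) = 0.0112351 / 0.0404314 = 0.27788.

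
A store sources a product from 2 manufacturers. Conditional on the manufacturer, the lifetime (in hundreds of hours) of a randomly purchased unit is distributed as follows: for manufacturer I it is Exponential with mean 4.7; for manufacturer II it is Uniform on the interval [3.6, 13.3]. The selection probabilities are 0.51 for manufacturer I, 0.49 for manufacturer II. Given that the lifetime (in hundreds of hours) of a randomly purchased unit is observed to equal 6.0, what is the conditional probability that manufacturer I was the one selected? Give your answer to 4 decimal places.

0.3747

Likelihoods f(6.0 | ·): I: 0.0593586; II: 0.103093.
Posterior ∝ prior × likelihood. Numerator for I: 0.51·0.0593586 = 0.0302729.
Normalizing constant: 0.51·0.0593586 + 0.49·0.103093 = 0.0807884.
P(I | observation) = 0.0302729 / 0.0807884 = 0.374718.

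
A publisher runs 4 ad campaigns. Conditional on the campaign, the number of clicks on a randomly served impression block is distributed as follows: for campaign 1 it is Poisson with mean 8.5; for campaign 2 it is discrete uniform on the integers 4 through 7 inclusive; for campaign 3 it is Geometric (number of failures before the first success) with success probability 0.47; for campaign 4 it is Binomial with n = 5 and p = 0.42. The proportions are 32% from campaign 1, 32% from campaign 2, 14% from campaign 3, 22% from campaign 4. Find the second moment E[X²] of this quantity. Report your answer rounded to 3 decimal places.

37.672

For each component E[X²] = Var + (mean)², giving 1: 80.75; 2: 31.5; 3: 3.67089; 4: 5.628.
Overall E[X²] = 0.32·80.75 + 0.32·31.5 + 0.14·3.67089 + 0.22·5.628 = 37.6721.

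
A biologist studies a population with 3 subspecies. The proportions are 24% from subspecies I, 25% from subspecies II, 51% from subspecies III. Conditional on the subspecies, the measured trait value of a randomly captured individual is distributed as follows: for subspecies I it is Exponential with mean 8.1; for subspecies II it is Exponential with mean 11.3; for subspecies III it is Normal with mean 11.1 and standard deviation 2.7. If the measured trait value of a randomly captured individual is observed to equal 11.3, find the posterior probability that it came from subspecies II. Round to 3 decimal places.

0.090

Likelihoods f(11.3 | ·): I: 0.0305948; II: 0.0325557; III: 0.147352.
Posterior ∝ prior × likelihood. Numerator for II: 0.25·0.0325557 = 0.00813893.
Normalizing constant: 0.24·0.0305948 + 0.25·0.0325557 + 0.51·0.147352 = 0.090631.
P(II | observation) = 0.00813893 / 0.090631 = 0.0898029.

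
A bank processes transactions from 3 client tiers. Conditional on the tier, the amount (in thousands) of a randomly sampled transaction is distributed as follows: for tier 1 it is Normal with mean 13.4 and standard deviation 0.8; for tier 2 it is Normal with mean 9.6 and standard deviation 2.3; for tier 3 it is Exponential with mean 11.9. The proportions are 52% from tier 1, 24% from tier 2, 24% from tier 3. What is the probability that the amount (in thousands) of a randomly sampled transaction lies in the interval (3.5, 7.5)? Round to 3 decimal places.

0.093

Conditional on each tier, P(3.5 < X < 7.5): 1: 8.21565e-14; 2: 0.176611; 3: 0.212731.
By total probability, P(3.5 < X < 7.5) = 0.52·8.21565e-14 + 0.24·0.176611 + 0.24·0.212731 = 0.0934422.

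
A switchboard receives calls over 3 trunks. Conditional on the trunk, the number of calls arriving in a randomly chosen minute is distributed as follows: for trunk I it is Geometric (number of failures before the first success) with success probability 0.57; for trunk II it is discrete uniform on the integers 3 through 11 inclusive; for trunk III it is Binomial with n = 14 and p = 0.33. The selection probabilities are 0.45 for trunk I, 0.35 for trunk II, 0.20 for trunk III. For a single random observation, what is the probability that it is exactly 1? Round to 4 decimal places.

0.1154

Conditional on each trunk, P(X = 1): I: 0.2451; II: 0; III: 0.0253288.
By total probability, P(X = 1) = 0.45·0.2451 + 0.35·0 + 0.2·0.0253288 = 0.115361.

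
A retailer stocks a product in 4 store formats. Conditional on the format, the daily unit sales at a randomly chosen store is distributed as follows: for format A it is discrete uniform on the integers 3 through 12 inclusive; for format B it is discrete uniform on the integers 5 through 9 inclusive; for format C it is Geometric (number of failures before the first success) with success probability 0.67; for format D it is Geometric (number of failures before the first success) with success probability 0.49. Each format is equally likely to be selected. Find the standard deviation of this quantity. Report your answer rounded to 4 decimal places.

3.7222

Per component, A: μ=7.5, E[X²]=64.5; B: μ=7, E[X²]=51; C: μ=0.492537, E[X²]=0.977723; D: μ=1.04082, E[X²]=3.20741.
E[X] = 0.25·7.5 + 0.25·7 + 0.25·0.492537 + 0.25·1.04082 = 4.00834.
E[X²] = 0.25·64.5 + 0.25·51 + 0.25·0.977723 + 0.25·3.20741 = 29.9213.
Var(X) = E[X²] − (E[X])² = 29.9213 − 16.0668 = 13.8545.
SD(X) = √13.8545 = 3.72216.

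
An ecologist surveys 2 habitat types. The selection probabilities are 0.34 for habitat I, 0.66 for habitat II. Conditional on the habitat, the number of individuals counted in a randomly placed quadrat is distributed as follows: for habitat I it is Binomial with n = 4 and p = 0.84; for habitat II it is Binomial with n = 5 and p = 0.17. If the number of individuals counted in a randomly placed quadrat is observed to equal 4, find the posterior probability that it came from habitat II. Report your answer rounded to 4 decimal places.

0.0133

Likelihoods P(X=4 | ·): I: 0.497871; II: 0.00346612.
Posterior ∝ prior × likelihood. Numerator for II: 0.66·0.00346612 = 0.00228764.
Normalizing constant: 0.34·0.497871 + 0.66·0.00346612 = 0.171564.
P(II | observation) = 0.00228764 / 0.171564 = 0.013334.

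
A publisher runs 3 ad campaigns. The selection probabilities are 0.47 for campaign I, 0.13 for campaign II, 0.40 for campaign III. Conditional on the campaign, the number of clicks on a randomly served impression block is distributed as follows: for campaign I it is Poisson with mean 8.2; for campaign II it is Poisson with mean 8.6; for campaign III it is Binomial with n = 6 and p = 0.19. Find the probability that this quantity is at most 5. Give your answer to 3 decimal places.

0.500

Conditional on each campaign, P(X ≤ 5): I: 0.173594; II: 0.142228; III: 0.999953.
By total probability, P(X ≤ 5) = 0.47·0.173594 + 0.13·0.142228 + 0.4·0.999953 = 0.50006.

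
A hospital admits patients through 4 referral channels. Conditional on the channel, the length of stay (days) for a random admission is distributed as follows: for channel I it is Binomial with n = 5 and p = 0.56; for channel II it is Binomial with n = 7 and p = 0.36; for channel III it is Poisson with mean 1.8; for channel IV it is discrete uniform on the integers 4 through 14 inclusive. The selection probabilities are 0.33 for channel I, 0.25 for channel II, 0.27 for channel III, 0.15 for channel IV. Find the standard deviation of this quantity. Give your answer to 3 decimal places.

2.916

Per component, I: μ=2.8, E[X²]=9.072; II: μ=2.52, E[X²]=7.9632; III: μ=1.8, E[X²]=5.04; IV: μ=9, E[X²]=91.
E[X] = 0.33·2.8 + 0.25·2.52 + 0.27·1.8 + 0.15·9 = 3.39.
E[X²] = 0.33·9.072 + 0.25·7.9632 + 0.27·5.04 + 0.15·91 = 19.9954.
Var(X) = E[X²] − (E[X])² = 19.9954 − 11.4921 = 8.50326.
SD(X) = √8.50326 = 2.91603.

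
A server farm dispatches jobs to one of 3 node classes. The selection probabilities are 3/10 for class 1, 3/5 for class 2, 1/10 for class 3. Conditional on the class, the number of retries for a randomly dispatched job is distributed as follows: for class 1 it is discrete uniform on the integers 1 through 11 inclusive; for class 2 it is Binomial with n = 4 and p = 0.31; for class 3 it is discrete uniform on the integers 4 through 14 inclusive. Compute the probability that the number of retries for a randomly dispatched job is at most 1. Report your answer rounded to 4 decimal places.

0.4077

Conditional on each class, P(X ≤ 1): 1: 0.0909091; 2: 0.634022; 3: 0.
By total probability, P(X ≤ 1) = 0.3·0.0909091 + 0.6·0.634022 + 0.1·0 = 0.407686.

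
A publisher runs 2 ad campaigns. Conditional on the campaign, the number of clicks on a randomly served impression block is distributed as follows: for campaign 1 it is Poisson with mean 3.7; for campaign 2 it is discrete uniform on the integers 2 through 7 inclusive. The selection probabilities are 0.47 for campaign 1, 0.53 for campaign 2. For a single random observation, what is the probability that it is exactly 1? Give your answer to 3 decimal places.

Conditional on each campaign, P(X = 1): 1: 0.091477; 2: 0.
By total probability, P(X = 1) = 0.47·0.091477 + 0.53·0 = 0.0429942.

0.043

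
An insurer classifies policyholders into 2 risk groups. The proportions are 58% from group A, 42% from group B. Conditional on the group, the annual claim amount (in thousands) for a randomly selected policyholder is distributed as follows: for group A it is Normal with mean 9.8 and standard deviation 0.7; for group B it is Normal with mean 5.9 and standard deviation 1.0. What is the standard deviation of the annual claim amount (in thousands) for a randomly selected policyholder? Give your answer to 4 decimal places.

Per component, A: μ=9.8, E[X²]=96.53; B: μ=5.9, E[X²]=35.81.
E[X] = 0.58·9.8 + 0.42·5.9 = 8.162.
E[X²] = 0.58·96.53 + 0.42·35.81 = 71.0276.
Var(X) = E[X²] − (E[X])² = 71.0276 − 66.6182 = 4.40936.
SD(X) = √4.40936 = 2.09985.

2.0998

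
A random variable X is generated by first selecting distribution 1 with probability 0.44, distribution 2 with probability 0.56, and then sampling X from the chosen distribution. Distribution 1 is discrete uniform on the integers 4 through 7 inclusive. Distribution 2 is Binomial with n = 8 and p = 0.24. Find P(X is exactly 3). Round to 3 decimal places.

Conditional on each component, P(X = 3): 1: 0; 2: 0.196286.
By total probability, P(X = 3) = 0.44·0 + 0.56·0.196286 = 0.10992.

0.110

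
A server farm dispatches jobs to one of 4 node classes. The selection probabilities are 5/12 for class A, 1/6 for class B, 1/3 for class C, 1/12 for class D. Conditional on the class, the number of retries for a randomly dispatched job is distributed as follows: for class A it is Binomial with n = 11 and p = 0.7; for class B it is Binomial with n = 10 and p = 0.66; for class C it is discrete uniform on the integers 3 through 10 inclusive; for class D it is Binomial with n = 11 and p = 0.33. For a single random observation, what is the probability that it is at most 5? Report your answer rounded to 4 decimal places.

0.2690

Conditional on each class, P(X ≤ 5): A: 0.0782248; B: 0.226987; C: 0.375; D: 0.88286.
By total probability, P(X ≤ 5) = 0.416667·0.0782248 + 0.166667·0.226987 + 0.333333·0.375 + 0.0833333·0.88286 = 0.268996.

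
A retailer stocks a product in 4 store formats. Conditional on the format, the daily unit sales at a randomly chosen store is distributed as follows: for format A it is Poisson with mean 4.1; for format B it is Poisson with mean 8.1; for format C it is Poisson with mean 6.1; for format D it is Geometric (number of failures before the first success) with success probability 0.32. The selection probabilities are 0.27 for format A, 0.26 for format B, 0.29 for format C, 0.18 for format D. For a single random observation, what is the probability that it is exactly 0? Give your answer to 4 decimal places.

0.0628

Conditional on each format, P(X = 0): A: 0.0165727; B: 0.000303539; C: 0.00224287; D: 0.32.
By total probability, P(X = 0) = 0.27·0.0165727 + 0.26·0.000303539 + 0.29·0.00224287 + 0.18·0.32 = 0.062804.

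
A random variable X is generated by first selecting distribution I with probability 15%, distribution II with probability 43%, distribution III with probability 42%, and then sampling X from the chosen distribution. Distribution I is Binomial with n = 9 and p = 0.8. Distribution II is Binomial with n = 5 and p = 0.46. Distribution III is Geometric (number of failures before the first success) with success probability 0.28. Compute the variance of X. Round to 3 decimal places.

Per component, I: μ=7.2, E[X²]=53.28; II: μ=2.3, E[X²]=6.532; III: μ=2.57143, E[X²]=15.7959.
E[X] = 0.15·7.2 + 0.43·2.3 + 0.42·2.57143 = 3.149.
E[X²] = 0.15·53.28 + 0.43·6.532 + 0.42·15.7959 = 17.435.
Var(X) = E[X²] − (E[X])² = 17.435 − 9.9162 = 7.51884.

7.519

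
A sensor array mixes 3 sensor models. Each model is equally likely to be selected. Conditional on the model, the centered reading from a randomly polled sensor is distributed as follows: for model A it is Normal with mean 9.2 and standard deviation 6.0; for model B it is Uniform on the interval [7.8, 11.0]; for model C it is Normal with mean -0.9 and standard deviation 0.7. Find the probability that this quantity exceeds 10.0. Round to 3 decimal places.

Conditional on each model, P(X > 10.0): A: 0.446965; B: 0.3125; C: 0.
By total probability, P(X > 10.0) = 0.333333·0.446965 + 0.333333·0.3125 + 0.333333·0 = 0.253155.

0.253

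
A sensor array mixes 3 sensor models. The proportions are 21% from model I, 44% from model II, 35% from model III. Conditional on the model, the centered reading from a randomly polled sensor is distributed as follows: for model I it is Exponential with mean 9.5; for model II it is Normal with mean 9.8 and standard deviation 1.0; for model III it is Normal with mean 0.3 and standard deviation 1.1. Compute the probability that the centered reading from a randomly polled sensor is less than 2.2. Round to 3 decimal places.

Conditional on each model, P(X < 2.2): I: 0.20672; II: 1.48215e-14; III: 0.957941.
By total probability, P(X < 2.2) = 0.21·0.20672 + 0.44·1.48215e-14 + 0.35·0.957941 = 0.37869.

0.379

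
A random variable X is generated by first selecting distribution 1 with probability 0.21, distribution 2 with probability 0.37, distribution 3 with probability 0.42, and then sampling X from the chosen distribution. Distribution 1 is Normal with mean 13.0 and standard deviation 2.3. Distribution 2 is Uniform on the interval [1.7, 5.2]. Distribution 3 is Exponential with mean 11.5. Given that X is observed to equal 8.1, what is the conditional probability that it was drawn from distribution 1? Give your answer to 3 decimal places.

Likelihoods f(8.1 | ·): 1: 0.017931; 2: 0; 3: 0.042994.
Posterior ∝ prior × likelihood. Numerator for 1: 0.21·0.017931 = 0.00376551.
Normalizing constant: 0.21·0.017931 + 0.37·0 + 0.42·0.042994 = 0.021823.
P(1 | observation) = 0.00376551 / 0.021823 = 0.172548.

0.173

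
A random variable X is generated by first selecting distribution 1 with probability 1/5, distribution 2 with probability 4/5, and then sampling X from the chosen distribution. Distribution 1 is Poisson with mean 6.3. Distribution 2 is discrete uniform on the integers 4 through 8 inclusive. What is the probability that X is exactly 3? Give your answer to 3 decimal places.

0.015

Conditional on each component, P(X = 3): 1: 0.0765271; 2: 0.
By total probability, P(X = 3) = 0.2·0.0765271 + 0.8·0 = 0.0153054.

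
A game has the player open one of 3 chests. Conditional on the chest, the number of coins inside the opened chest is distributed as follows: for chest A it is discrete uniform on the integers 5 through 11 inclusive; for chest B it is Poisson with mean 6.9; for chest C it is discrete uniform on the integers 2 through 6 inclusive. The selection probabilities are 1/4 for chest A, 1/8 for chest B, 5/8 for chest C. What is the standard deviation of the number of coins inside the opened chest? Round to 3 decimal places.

2.511

Per component, A: μ=8, E[X²]=68; B: μ=6.9, E[X²]=54.51; C: μ=4, E[X²]=18.
E[X] = 0.25·8 + 0.125·6.9 + 0.625·4 = 5.3625.
E[X²] = 0.25·68 + 0.125·54.51 + 0.625·18 = 35.0637.
Var(X) = E[X²] − (E[X])² = 35.0637 − 28.7564 = 6.30734.
SD(X) = √6.30734 = 2.51144.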